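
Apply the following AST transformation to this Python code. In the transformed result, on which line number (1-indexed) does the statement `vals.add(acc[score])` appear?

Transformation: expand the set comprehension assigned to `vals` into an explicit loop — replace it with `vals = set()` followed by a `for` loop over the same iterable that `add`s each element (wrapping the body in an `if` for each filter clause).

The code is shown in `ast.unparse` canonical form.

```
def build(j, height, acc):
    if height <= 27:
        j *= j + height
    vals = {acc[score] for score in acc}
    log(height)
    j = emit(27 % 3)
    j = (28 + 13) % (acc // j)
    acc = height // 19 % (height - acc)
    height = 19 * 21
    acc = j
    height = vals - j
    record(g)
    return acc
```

6

Transformed code:
def build(j, height, acc):
    if height <= 27:
        j *= j + height
    vals = set()
    for score in acc:
        vals.add(acc[score])
    log(height)
    j = emit(27 % 3)
    j = (28 + 13) % (acc // j)
    acc = height // 19 % (height - acc)
    height = 19 * 21
    acc = j
    height = vals - j
    record(g)
    return acc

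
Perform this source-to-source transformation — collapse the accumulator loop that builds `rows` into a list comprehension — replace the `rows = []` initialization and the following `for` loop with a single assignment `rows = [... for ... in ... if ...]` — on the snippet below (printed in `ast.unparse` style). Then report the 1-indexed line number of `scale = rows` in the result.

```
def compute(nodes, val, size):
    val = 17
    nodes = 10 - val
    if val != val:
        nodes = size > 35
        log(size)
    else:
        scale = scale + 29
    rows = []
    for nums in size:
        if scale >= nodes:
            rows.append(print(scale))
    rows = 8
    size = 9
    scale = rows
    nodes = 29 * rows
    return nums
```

12

Transformed code:
def compute(nodes, val, size):
    val = 17
    nodes = 10 - val
    if val != val:
        nodes = size > 35
        log(size)
    else:
        scale = scale + 29
    rows = [print(scale) for nums in size if scale >= nodes]
    rows = 8
    size = 9
    scale = rows
    nodes = 29 * rows
    return nums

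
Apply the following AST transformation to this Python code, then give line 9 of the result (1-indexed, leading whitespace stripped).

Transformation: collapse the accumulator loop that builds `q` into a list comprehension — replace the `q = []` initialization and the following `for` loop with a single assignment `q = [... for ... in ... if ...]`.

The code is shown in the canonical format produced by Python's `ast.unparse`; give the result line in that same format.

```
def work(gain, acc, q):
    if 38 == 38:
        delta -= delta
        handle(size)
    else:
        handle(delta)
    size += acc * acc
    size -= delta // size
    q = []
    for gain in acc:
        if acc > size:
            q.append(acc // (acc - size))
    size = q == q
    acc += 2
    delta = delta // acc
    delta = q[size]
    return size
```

q = [acc // (acc - size) for gain in acc if acc > size]

Transformed code:
def work(gain, acc, q):
    if 38 == 38:
        delta -= delta
        handle(size)
    else:
        handle(delta)
    size += acc * acc
    size -= delta // size
    q = [acc // (acc - size) for gain in acc if acc > size]
    size = q == q
    acc += 2
    delta = delta // acc
    delta = q[size]
    return size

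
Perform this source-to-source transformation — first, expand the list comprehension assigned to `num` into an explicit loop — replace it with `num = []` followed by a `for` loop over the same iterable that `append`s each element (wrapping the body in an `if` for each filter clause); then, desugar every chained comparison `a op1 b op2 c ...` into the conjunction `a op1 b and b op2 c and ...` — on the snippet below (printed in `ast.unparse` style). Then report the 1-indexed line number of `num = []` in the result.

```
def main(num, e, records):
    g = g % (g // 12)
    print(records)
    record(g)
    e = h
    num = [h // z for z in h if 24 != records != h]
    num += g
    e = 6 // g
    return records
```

Transformed code:
def main(num, e, records):
    g = g % (g // 12)
    print(records)
    record(g)
    e = h
    num = []
    for z in h:
        if 24 != records and records != h:
            num.append(h // z)
    num += g
    e = 6 // g
    return records

6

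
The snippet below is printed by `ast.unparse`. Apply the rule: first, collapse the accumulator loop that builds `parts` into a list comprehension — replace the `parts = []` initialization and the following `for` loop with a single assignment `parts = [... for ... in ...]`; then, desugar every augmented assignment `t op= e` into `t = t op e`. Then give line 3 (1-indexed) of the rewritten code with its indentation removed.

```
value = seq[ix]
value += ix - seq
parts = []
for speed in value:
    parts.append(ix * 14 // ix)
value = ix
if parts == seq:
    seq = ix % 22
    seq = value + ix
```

parts = [ix * 14 // ix for speed in value]

Transformed code:
value = seq[ix]
value = value + (ix - seq)
parts = [ix * 14 // ix for speed in value]
value = ix
if parts == seq:
    seq = ix % 22
    seq = value + ix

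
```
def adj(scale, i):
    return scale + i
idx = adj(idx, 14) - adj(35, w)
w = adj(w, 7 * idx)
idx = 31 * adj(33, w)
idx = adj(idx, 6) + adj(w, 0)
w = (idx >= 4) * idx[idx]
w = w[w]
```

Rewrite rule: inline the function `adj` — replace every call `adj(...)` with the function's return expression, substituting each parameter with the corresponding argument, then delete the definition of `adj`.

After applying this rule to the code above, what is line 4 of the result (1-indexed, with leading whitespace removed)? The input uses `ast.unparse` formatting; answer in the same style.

Transformed code:
idx = idx + 14 - (35 + w)
w = w + 7 * idx
idx = 31 * (33 + w)
idx = idx + 6 + (w + 0)
w = (idx >= 4) * idx[idx]
w = w[w]

idx = idx + 6 + (w + 0)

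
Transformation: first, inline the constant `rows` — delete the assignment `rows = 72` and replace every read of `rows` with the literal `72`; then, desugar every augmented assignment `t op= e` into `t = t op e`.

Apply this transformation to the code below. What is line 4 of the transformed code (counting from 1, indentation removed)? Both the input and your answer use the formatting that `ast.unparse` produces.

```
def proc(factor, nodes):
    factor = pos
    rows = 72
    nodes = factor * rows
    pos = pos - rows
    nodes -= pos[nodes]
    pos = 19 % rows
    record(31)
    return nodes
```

pos = pos - 72

Transformed code:
def proc(factor, nodes):
    factor = pos
    nodes = factor * 72
    pos = pos - 72
    nodes = nodes - pos[nodes]
    pos = 19 % 72
    record(31)
    return nodes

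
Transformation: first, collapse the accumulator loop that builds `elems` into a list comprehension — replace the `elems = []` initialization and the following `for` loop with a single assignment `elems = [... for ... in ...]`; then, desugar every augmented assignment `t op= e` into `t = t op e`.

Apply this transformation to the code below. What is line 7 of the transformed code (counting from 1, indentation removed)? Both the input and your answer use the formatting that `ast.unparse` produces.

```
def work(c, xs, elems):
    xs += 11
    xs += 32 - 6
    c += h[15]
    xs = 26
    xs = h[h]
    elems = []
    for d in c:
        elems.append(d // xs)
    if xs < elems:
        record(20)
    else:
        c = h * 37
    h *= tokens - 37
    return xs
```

elems = [d // xs for d in c]

Transformed code:
def work(c, xs, elems):
    xs = xs + 11
    xs = xs + (32 - 6)
    c = c + h[15]
    xs = 26
    xs = h[h]
    elems = [d // xs for d in c]
    if xs < elems:
        record(20)
    else:
        c = h * 37
    h = h * (tokens - 37)
    return xs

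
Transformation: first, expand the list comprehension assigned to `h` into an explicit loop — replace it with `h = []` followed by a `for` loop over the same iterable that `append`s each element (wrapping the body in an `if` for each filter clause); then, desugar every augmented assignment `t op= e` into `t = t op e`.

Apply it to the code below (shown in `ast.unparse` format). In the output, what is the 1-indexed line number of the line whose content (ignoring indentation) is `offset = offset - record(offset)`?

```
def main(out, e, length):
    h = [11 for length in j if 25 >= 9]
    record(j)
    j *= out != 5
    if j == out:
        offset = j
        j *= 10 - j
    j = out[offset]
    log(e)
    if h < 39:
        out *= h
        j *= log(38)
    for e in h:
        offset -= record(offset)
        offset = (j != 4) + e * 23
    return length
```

Transformed code:
def main(out, e, length):
    h = []
    for length in j:
        if 25 >= 9:
            h.append(11)
    record(j)
    j = j * (out != 5)
    if j == out:
        offset = j
        j = j * (10 - j)
    j = out[offset]
    log(e)
    if h < 39:
        out = out * h
        j = j * log(38)
    for e in h:
        offset = offset - record(offset)
        offset = (j != 4) + e * 23
    return length

17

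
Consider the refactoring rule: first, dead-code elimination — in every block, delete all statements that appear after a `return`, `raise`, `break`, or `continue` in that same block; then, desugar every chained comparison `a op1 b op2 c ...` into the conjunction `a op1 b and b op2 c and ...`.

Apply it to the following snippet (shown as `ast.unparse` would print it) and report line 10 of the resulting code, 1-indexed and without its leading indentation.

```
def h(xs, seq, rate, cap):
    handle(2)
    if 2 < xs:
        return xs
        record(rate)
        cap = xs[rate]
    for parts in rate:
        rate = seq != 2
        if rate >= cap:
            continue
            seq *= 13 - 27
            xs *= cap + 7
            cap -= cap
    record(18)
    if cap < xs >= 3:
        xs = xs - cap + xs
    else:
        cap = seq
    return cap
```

if cap < xs and xs >= 3:

Transformed code:
def h(xs, seq, rate, cap):
    handle(2)
    if 2 < xs:
        return xs
    for parts in rate:
        rate = seq != 2
        if rate >= cap:
            continue
    record(18)
    if cap < xs and xs >= 3:
        xs = xs - cap + xs
    else:
        cap = seq
    return cap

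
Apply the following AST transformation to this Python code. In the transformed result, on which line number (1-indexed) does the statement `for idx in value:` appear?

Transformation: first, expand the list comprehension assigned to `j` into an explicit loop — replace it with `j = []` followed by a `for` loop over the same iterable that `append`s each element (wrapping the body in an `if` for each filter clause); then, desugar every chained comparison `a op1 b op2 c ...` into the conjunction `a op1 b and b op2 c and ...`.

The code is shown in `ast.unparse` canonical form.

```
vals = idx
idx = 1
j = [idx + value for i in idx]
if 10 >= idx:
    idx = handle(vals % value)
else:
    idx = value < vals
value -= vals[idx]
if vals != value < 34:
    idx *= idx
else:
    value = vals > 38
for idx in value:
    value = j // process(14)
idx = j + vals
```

Transformed code:
vals = idx
idx = 1
j = []
for i in idx:
    j.append(idx + value)
if 10 >= idx:
    idx = handle(vals % value)
else:
    idx = value < vals
value -= vals[idx]
if vals != value and value < 34:
    idx *= idx
else:
    value = vals > 38
for idx in value:
    value = j // process(14)
idx = j + vals

15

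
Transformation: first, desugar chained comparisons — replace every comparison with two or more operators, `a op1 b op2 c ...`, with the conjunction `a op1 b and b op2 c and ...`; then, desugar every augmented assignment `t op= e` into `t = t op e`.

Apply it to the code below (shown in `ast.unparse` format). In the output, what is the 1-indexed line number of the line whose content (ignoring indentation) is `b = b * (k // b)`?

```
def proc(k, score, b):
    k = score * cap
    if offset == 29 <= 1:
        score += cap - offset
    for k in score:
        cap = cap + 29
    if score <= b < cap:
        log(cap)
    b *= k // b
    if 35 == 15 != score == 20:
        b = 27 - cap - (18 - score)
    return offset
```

Transformed code:
def proc(k, score, b):
    k = score * cap
    if offset == 29 and 29 <= 1:
        score = score + (cap - offset)
    for k in score:
        cap = cap + 29
    if score <= b and b < cap:
        log(cap)
    b = b * (k // b)
    if 35 == 15 and 15 != score and (score == 20):
        b = 27 - cap - (18 - score)
    return offset

9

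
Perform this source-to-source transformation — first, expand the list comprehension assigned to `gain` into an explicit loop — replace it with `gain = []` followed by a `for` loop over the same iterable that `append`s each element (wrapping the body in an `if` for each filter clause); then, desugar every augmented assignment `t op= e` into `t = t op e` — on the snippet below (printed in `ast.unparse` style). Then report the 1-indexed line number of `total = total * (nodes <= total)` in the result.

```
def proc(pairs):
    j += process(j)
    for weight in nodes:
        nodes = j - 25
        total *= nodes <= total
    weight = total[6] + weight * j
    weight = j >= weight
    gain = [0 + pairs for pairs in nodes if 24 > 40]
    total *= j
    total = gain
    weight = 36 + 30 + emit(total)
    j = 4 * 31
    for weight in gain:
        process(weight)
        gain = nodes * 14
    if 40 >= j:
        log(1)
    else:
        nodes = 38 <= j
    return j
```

Transformed code:
def proc(pairs):
    j = j + process(j)
    for weight in nodes:
        nodes = j - 25
        total = total * (nodes <= total)
    weight = total[6] + weight * j
    weight = j >= weight
    gain = []
    for pairs in nodes:
        if 24 > 40:
            gain.append(0 + pairs)
    total = total * j
    total = gain
    weight = 36 + 30 + emit(total)
    j = 4 * 31
    for weight in gain:
        process(weight)
        gain = nodes * 14
    if 40 >= j:
        log(1)
    else:
        nodes = 38 <= j
    return j

5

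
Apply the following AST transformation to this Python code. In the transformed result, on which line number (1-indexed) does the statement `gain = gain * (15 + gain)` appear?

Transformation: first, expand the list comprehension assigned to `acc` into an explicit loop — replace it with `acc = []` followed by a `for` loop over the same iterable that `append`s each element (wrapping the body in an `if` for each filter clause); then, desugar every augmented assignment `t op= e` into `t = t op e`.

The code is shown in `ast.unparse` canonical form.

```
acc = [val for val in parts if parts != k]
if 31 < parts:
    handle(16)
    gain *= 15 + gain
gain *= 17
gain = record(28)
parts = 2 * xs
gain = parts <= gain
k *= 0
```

7

Transformed code:
acc = []
for val in parts:
    if parts != k:
        acc.append(val)
if 31 < parts:
    handle(16)
    gain = gain * (15 + gain)
gain = gain * 17
gain = record(28)
parts = 2 * xs
gain = parts <= gain
k = k * 0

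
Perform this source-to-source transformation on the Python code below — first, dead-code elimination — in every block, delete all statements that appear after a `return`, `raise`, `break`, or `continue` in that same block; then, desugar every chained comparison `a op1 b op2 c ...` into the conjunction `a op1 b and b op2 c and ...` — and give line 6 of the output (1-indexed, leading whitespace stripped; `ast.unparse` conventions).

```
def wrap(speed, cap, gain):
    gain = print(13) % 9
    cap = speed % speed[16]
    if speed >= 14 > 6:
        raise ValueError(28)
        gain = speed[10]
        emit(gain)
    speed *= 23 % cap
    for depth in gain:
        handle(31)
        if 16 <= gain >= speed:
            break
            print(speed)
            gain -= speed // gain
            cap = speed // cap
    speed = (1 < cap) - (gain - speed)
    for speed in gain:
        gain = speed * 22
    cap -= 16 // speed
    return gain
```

speed *= 23 % cap

Transformed code:
def wrap(speed, cap, gain):
    gain = print(13) % 9
    cap = speed % speed[16]
    if speed >= 14 and 14 > 6:
        raise ValueError(28)
    speed *= 23 % cap
    for depth in gain:
        handle(31)
        if 16 <= gain and gain >= speed:
            break
    speed = (1 < cap) - (gain - speed)
    for speed in gain:
        gain = speed * 22
    cap -= 16 // speed
    return gain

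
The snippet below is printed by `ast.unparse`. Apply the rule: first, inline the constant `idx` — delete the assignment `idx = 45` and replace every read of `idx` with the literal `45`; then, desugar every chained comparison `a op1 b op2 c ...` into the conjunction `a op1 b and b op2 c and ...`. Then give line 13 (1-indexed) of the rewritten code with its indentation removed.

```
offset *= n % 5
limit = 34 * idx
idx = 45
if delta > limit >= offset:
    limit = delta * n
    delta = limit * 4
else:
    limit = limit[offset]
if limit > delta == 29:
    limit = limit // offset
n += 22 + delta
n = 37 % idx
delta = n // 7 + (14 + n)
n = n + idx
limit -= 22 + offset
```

Transformed code:
offset *= n % 5
limit = 34 * 45
if delta > limit and limit >= offset:
    limit = delta * n
    delta = limit * 4
else:
    limit = limit[offset]
if limit > delta and delta == 29:
    limit = limit // offset
n += 22 + delta
n = 37 % 45
delta = n // 7 + (14 + n)
n = n + 45
limit -= 22 + offset

n = n + 45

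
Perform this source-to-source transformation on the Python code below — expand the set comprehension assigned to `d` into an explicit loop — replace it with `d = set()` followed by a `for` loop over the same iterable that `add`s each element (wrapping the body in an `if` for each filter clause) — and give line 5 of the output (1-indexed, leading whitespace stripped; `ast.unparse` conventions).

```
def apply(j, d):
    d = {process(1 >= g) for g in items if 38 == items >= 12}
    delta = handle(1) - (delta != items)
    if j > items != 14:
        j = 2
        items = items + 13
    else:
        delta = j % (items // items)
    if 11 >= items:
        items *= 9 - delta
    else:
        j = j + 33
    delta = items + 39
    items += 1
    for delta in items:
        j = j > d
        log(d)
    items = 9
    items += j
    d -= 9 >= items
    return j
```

Transformed code:
def apply(j, d):
    d = set()
    for g in items:
        if 38 == items >= 12:
            d.add(process(1 >= g))
    delta = handle(1) - (delta != items)
    if j > items != 14:
        j = 2
        items = items + 13
    else:
        delta = j % (items // items)
    if 11 >= items:
        items *= 9 - delta
    else:
        j = j + 33
    delta = items + 39
    items += 1
    for delta in items:
        j = j > d
        log(d)
    items = 9
    items += j
    d -= 9 >= items
    return j

d.add(process(1 >= g))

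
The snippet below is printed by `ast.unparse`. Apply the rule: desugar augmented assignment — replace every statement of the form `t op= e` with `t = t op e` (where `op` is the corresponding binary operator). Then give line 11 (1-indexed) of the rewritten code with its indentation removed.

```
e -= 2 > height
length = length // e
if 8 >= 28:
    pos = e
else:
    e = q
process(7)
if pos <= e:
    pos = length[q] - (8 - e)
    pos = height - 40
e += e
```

Transformed code:
e = e - (2 > height)
length = length // e
if 8 >= 28:
    pos = e
else:
    e = q
process(7)
if pos <= e:
    pos = length[q] - (8 - e)
    pos = height - 40
e = e + e

e = e + e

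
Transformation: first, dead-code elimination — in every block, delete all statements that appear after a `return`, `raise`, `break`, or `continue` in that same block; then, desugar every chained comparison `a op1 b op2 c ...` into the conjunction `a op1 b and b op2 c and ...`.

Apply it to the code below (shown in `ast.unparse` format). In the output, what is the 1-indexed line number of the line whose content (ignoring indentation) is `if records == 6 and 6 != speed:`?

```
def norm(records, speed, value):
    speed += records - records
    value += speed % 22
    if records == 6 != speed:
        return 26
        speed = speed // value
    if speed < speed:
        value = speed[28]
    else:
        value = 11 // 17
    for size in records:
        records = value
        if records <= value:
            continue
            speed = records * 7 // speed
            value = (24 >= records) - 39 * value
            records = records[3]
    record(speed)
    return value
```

4

Transformed code:
def norm(records, speed, value):
    speed += records - records
    value += speed % 22
    if records == 6 and 6 != speed:
        return 26
    if speed < speed:
        value = speed[28]
    else:
        value = 11 // 17
    for size in records:
        records = value
        if records <= value:
            continue
    record(speed)
    return value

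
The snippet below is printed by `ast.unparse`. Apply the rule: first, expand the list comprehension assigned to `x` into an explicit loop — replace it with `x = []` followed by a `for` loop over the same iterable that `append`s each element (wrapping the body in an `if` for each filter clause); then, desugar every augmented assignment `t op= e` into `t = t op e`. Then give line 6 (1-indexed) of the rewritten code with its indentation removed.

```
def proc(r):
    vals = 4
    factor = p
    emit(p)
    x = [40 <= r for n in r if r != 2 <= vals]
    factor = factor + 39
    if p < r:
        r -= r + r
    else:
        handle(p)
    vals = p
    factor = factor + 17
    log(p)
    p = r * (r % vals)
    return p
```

Transformed code:
def proc(r):
    vals = 4
    factor = p
    emit(p)
    x = []
    for n in r:
        if r != 2 <= vals:
            x.append(40 <= r)
    factor = factor + 39
    if p < r:
        r = r - (r + r)
    else:
        handle(p)
    vals = p
    factor = factor + 17
    log(p)
    p = r * (r % vals)
    return p

for n in r:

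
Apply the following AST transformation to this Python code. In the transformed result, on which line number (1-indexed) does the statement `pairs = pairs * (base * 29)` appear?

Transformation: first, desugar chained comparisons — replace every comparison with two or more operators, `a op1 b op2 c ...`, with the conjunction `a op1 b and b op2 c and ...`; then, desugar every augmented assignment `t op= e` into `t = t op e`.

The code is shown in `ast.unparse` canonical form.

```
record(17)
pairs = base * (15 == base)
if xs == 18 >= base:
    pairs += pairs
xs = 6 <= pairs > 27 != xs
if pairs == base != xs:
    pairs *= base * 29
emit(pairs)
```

7

Transformed code:
record(17)
pairs = base * (15 == base)
if xs == 18 and 18 >= base:
    pairs = pairs + pairs
xs = 6 <= pairs and pairs > 27 and (27 != xs)
if pairs == base and base != xs:
    pairs = pairs * (base * 29)
emit(pairs)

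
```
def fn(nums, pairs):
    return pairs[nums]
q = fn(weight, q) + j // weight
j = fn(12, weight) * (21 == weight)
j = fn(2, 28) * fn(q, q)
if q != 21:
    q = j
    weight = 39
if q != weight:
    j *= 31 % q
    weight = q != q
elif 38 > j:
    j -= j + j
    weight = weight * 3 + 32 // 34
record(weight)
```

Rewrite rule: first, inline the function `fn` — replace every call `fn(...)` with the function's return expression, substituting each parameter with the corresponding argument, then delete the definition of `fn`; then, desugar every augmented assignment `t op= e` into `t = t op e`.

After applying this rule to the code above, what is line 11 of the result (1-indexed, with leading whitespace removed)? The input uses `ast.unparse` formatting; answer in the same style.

j = j - (j + j)

Transformed code:
q = q[weight] + j // weight
j = weight[12] * (21 == weight)
j = 28[2] * q[q]
if q != 21:
    q = j
    weight = 39
if q != weight:
    j = j * (31 % q)
    weight = q != q
elif 38 > j:
    j = j - (j + j)
    weight = weight * 3 + 32 // 34
record(weight)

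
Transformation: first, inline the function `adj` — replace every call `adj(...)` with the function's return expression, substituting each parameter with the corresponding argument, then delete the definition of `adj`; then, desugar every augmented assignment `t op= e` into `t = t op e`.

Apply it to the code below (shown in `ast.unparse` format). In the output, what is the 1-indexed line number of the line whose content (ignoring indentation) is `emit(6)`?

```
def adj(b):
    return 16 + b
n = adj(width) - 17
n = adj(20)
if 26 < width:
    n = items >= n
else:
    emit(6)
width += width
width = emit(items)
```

6

Transformed code:
n = 16 + width - 17
n = 16 + 20
if 26 < width:
    n = items >= n
else:
    emit(6)
width = width + width
width = emit(items)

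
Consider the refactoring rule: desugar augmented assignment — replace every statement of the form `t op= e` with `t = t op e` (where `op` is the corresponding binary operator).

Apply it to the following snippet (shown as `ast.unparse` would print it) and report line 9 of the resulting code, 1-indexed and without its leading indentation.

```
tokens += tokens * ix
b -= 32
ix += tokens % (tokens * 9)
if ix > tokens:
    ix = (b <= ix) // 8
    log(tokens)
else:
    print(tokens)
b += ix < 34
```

b = b + (ix < 34)

Transformed code:
tokens = tokens + tokens * ix
b = b - 32
ix = ix + tokens % (tokens * 9)
if ix > tokens:
    ix = (b <= ix) // 8
    log(tokens)
else:
    print(tokens)
b = b + (ix < 34)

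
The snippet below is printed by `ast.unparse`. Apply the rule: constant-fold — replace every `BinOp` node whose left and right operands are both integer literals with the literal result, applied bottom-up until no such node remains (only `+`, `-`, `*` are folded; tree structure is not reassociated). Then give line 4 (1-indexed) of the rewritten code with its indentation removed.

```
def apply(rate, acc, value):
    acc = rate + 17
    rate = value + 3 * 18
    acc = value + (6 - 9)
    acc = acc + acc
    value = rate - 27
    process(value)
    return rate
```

acc = value + -3

Transformed code:
def apply(rate, acc, value):
    acc = rate + 17
    rate = value + 54
    acc = value + -3
    acc = acc + acc
    value = rate - 27
    process(value)
    return rate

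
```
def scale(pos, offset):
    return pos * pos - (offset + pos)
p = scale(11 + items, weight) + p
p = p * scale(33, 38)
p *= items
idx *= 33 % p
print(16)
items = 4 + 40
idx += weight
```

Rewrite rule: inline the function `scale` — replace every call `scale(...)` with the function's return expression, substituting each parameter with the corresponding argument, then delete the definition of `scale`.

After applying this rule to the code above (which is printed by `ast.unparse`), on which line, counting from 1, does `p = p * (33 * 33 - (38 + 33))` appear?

Transformed code:
p = (11 + items) * (11 + items) - (weight + (11 + items)) + p
p = p * (33 * 33 - (38 + 33))
p *= items
idx *= 33 % p
print(16)
items = 4 + 40
idx += weight

2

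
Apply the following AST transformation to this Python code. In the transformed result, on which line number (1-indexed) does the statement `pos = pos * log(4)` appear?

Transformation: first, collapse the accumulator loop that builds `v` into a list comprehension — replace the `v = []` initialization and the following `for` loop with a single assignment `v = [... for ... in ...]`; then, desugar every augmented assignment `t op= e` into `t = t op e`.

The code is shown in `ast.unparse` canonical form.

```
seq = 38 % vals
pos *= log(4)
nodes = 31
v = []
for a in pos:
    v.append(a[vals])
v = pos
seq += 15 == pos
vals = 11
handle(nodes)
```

2

Transformed code:
seq = 38 % vals
pos = pos * log(4)
nodes = 31
v = [a[vals] for a in pos]
v = pos
seq = seq + (15 == pos)
vals = 11
handle(nodes)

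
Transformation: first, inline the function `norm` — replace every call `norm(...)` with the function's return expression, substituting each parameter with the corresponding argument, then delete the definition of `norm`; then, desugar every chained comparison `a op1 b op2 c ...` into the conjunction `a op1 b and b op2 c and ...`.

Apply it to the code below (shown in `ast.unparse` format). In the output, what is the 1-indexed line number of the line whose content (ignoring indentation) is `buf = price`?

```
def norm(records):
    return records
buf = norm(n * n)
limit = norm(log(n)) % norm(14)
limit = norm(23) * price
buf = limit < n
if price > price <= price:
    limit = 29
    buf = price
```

Transformed code:
buf = n * n
limit = log(n) % 14
limit = 23 * price
buf = limit < n
if price > price and price <= price:
    limit = 29
    buf = price

7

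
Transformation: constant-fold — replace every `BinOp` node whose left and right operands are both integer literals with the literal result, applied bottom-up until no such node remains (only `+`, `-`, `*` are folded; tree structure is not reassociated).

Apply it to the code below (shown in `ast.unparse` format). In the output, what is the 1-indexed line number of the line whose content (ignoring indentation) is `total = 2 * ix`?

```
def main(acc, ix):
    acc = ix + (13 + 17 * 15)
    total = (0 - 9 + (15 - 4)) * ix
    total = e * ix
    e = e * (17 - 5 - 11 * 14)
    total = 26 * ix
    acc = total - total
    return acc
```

3

Transformed code:
def main(acc, ix):
    acc = ix + 268
    total = 2 * ix
    total = e * ix
    e = e * -142
    total = 26 * ix
    acc = total - total
    return acc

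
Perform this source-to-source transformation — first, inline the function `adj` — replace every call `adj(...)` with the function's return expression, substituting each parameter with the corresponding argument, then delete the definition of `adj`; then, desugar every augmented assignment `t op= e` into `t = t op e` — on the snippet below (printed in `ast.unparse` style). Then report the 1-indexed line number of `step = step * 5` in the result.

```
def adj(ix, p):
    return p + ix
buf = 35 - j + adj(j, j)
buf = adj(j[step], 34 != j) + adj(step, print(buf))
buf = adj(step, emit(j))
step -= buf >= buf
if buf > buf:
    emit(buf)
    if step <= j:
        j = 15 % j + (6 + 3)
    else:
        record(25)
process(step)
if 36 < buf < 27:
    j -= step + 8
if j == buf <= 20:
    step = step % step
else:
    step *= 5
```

17

Transformed code:
buf = 35 - j + (j + j)
buf = (34 != j) + j[step] + (print(buf) + step)
buf = emit(j) + step
step = step - (buf >= buf)
if buf > buf:
    emit(buf)
    if step <= j:
        j = 15 % j + (6 + 3)
    else:
        record(25)
process(step)
if 36 < buf < 27:
    j = j - (step + 8)
if j == buf <= 20:
    step = step % step
else:
    step = step * 5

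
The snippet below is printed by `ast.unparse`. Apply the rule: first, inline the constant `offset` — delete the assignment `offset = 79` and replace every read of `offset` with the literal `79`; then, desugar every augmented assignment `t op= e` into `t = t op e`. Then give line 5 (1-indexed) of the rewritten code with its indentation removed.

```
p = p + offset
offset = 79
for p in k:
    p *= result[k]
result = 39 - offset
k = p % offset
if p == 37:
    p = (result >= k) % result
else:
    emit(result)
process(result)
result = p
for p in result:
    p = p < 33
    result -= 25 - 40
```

k = p % 79

Transformed code:
p = p + 79
for p in k:
    p = p * result[k]
result = 39 - 79
k = p % 79
if p == 37:
    p = (result >= k) % result
else:
    emit(result)
process(result)
result = p
for p in result:
    p = p < 33
    result = result - (25 - 40)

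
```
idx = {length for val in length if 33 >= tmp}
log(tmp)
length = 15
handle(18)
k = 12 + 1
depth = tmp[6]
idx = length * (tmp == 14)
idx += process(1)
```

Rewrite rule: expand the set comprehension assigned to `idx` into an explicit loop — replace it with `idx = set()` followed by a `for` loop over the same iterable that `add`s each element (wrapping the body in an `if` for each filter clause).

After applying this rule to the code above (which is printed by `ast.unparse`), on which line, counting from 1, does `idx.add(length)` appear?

4

Transformed code:
idx = set()
for val in length:
    if 33 >= tmp:
        idx.add(length)
log(tmp)
length = 15
handle(18)
k = 12 + 1
depth = tmp[6]
idx = length * (tmp == 14)
idx += process(1)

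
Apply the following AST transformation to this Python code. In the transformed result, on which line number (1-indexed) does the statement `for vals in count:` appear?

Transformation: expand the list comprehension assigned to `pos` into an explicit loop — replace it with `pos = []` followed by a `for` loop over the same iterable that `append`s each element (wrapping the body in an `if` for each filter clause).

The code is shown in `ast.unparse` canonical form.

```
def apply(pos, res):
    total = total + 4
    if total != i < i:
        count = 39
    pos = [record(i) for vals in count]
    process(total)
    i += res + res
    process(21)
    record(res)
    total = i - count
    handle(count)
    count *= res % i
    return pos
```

6

Transformed code:
def apply(pos, res):
    total = total + 4
    if total != i < i:
        count = 39
    pos = []
    for vals in count:
        pos.append(record(i))
    process(total)
    i += res + res
    process(21)
    record(res)
    total = i - count
    handle(count)
    count *= res % i
    return pos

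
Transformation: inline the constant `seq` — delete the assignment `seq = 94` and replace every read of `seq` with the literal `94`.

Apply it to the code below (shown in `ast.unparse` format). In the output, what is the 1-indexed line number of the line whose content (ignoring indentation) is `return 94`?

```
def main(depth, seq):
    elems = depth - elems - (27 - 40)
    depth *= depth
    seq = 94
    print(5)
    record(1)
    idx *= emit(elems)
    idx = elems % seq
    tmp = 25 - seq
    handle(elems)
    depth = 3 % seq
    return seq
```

11

Transformed code:
def main(depth, seq):
    elems = depth - elems - (27 - 40)
    depth *= depth
    print(5)
    record(1)
    idx *= emit(elems)
    idx = elems % 94
    tmp = 25 - 94
    handle(elems)
    depth = 3 % 94
    return 94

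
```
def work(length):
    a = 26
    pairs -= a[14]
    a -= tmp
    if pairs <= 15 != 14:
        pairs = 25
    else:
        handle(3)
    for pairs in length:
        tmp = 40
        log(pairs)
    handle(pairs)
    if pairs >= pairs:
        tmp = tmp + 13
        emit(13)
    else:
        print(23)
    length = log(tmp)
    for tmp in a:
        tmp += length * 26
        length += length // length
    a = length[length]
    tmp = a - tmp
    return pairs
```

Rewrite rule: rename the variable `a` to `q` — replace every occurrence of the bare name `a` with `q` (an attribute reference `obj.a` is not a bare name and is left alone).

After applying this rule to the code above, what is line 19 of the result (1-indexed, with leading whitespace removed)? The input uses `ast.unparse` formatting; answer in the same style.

Transformed code:
def work(length):
    q = 26
    pairs -= q[14]
    q -= tmp
    if pairs <= 15 != 14:
        pairs = 25
    else:
        handle(3)
    for pairs in length:
        tmp = 40
        log(pairs)
    handle(pairs)
    if pairs >= pairs:
        tmp = tmp + 13
        emit(13)
    else:
        print(23)
    length = log(tmp)
    for tmp in q:
        tmp += length * 26
        length += length // length
    q = length[length]
    tmp = q - tmp
    return pairs

for tmp in q:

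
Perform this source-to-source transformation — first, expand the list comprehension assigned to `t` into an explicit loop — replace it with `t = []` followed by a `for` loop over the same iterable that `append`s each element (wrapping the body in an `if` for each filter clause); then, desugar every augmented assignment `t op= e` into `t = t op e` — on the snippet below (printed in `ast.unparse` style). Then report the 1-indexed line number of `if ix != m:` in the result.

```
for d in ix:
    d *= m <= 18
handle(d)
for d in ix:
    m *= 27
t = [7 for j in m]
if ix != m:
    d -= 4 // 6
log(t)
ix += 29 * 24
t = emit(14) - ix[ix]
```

9

Transformed code:
for d in ix:
    d = d * (m <= 18)
handle(d)
for d in ix:
    m = m * 27
t = []
for j in m:
    t.append(7)
if ix != m:
    d = d - 4 // 6
log(t)
ix = ix + 29 * 24
t = emit(14) - ix[ix]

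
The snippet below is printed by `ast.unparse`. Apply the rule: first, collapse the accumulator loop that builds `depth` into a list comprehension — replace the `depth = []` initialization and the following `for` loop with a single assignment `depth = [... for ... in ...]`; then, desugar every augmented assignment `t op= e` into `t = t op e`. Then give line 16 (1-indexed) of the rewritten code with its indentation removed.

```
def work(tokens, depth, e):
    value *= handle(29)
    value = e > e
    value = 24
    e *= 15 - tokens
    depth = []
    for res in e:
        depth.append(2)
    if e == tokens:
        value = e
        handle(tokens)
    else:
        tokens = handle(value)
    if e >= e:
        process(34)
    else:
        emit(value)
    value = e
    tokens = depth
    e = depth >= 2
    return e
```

Transformed code:
def work(tokens, depth, e):
    value = value * handle(29)
    value = e > e
    value = 24
    e = e * (15 - tokens)
    depth = [2 for res in e]
    if e == tokens:
        value = e
        handle(tokens)
    else:
        tokens = handle(value)
    if e >= e:
        process(34)
    else:
        emit(value)
    value = e
    tokens = depth
    e = depth >= 2
    return e

value = e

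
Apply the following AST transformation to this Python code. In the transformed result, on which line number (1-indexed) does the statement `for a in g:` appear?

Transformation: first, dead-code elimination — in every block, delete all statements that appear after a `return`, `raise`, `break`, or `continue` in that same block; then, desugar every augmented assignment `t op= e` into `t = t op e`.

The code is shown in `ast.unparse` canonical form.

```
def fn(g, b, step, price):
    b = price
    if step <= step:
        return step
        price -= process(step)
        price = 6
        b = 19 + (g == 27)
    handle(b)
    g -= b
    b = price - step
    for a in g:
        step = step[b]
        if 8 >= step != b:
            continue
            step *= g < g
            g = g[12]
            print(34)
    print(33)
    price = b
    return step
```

8

Transformed code:
def fn(g, b, step, price):
    b = price
    if step <= step:
        return step
    handle(b)
    g = g - b
    b = price - step
    for a in g:
        step = step[b]
        if 8 >= step != b:
            continue
    print(33)
    price = b
    return step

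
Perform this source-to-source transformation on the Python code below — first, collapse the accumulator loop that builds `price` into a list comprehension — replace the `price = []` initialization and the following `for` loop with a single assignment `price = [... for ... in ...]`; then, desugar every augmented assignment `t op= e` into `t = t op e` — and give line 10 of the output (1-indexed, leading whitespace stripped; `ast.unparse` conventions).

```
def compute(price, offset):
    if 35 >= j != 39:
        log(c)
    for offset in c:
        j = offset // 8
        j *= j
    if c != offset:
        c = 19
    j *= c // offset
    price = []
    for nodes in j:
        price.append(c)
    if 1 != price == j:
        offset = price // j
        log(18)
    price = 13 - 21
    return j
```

price = [c for nodes in j]

Transformed code:
def compute(price, offset):
    if 35 >= j != 39:
        log(c)
    for offset in c:
        j = offset // 8
        j = j * j
    if c != offset:
        c = 19
    j = j * (c // offset)
    price = [c for nodes in j]
    if 1 != price == j:
        offset = price // j
        log(18)
    price = 13 - 21
    return j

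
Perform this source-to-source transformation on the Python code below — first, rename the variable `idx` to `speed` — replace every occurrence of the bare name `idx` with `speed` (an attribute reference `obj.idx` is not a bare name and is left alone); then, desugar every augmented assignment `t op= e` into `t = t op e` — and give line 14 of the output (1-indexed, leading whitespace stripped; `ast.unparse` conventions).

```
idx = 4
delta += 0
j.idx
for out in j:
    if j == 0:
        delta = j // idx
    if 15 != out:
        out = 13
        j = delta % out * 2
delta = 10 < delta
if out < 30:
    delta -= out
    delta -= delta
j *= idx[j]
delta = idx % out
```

Transformed code:
speed = 4
delta = delta + 0
j.idx
for out in j:
    if j == 0:
        delta = j // speed
    if 15 != out:
        out = 13
        j = delta % out * 2
delta = 10 < delta
if out < 30:
    delta = delta - out
    delta = delta - delta
j = j * speed[j]
delta = speed % out

j = j * speed[j]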